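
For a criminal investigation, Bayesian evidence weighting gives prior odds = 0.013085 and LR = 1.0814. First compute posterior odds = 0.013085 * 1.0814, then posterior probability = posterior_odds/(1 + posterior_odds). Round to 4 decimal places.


Bayesian evidence evaluation:
Posterior odds = prior_odds * LR = 0.013085 * 1.0814 = 0.01415012
Posterior probability = posterior_odds / (1 + posterior_odds)
= 0.01415012 / (1 + 0.01415012)
= 0.01415012 / 1.01415012
= 0.0140

0.0140


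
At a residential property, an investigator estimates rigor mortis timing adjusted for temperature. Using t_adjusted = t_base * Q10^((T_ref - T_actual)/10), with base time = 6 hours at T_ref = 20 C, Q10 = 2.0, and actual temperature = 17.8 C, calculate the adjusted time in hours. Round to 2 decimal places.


Rigor mortis time adjustment:
Exponent = (T_ref - T_actual) / 10 = (20 - 17.8) / 10 = 0.22
Q10 factor = 2.0^0.22 = 1.16473
t_adjusted = 6 * 1.16473 = 6.99 hours

6.99


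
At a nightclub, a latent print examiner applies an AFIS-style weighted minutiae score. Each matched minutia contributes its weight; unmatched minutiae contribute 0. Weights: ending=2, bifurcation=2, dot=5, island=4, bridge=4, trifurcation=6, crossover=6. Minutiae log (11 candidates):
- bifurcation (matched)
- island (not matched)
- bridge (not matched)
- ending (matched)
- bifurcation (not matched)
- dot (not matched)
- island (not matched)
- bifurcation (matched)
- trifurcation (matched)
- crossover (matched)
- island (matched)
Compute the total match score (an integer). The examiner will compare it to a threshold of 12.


Weighted minutiae match score:
  bifurcation: matched, +2 (running total 2)
  island: not matched, +0
  bridge: not matched, +0
  ending: matched, +2 (running total 4)
  bifurcation: not matched, +0
  dot: not matched, +0
  island: not matched, +0
  bifurcation: matched, +2 (running total 6)
  trifurcation: matched, +6 (running total 12)
  crossover: matched, +6 (running total 18)
  island: matched, +4 (running total 22)
Total score = 22
Threshold = 12; verdict = identification

22


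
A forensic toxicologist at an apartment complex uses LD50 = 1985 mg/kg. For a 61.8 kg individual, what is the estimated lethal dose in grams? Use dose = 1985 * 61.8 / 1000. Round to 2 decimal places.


Lethal dose calculation:
Lethal dose = LD50 * body_weight / 1000
= 1985 * 61.8 / 1000
= 122673 / 1000
= 122.67 g

122.67


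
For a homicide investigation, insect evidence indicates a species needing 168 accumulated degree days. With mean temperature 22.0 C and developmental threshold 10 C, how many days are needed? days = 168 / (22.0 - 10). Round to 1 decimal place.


Insect development time:
Effective temperature = avg_temp - T_base = 22.0 - 10 = 12.0 C
Days = ADD / effective_temp = 168 / 12.0 = 14.0 days

14.0


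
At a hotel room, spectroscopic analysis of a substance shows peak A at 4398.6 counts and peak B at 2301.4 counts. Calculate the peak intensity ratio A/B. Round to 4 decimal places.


Spectral peak ratio:
Peak A = 4398.6 counts
Peak B = 2301.4 counts
Ratio = 4398.6 / 2301.4 = 1.9113

1.9113


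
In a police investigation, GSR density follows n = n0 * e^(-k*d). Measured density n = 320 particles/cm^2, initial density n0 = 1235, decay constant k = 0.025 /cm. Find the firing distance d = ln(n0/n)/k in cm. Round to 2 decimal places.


GSR distance calculation:
n0/n = 1235 / 320 = 3.859375
ln(n0/n) = 1.350505
d = 1.350505 / 0.025 = 54.02 cm

54.02


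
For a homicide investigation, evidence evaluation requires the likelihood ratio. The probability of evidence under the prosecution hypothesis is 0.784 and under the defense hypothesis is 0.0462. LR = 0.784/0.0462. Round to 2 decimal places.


Likelihood ratio calculation:
LR = P(E|Hp) / P(E|Hd)
LR = 0.784 / 0.0462
LR = 16.97

16.97


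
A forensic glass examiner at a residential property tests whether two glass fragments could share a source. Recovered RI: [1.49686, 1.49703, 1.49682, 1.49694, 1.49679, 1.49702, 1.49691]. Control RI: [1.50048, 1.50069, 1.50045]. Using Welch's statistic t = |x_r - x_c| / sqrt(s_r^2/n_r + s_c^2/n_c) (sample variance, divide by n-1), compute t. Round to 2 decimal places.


Welch's t-criterion for glass RI comparison:
Recovered mean = sum / n_r = 10.47837 / 7 = 1.49691
Control mean = sum / n_c = 4.50162 / 3 = 1.50054
Recovered sample variance s_r^2 = 8.73333e-09
Control sample variance s_c^2 = 1.71e-08
Welch SE (unpooled) = sqrt(s_r^2/n_r + s_c^2/n_c) = sqrt(1.24762e-09 + 5.7e-09) = sqrt(6.94762e-09) = 8.33524e-05
|mean_r - mean_c| = 0.00363
t = 0.00363 / 8.33524e-05 = 43.55

43.55


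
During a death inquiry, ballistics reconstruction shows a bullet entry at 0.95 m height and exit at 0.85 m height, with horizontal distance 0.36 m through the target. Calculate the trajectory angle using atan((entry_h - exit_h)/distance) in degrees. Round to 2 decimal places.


Bullet trajectory angle:
Height difference = 0.95 - 0.85 = 0.1 m
angle = atan(0.1 / 0.36)
angle = atan(0.277778)
angle = 15.52 degrees

15.52


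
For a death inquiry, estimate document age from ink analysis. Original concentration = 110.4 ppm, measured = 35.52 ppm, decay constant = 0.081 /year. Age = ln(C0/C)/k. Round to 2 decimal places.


Document age estimation:
C0/C = 110.4 / 35.52 = 3.108108
ln(C0/C) = 1.134014
t = 1.134014 / 0.081 = 14.00 years

14.00


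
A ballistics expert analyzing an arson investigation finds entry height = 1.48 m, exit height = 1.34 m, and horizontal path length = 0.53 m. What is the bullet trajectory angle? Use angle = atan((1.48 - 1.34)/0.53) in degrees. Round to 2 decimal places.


Bullet trajectory angle:
Height difference = 1.48 - 1.34 = 0.14 m
angle = atan(0.14 / 0.53)
angle = atan(0.264151)
angle = 14.80 degrees

14.80


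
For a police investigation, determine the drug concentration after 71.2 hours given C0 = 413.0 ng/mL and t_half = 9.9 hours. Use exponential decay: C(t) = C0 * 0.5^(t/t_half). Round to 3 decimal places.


Drug concentration decay:
Number of half-lives = t / t_half = 71.2 / 9.9 = 7.191919
Decay factor = 0.5^7.191919 = 0.00683938
C(t) = 413.0 * 0.00683938 = 2.825 ng/mL

2.825


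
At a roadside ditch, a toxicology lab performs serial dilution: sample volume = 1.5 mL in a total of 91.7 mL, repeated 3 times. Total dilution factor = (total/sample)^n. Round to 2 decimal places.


Dilution factor calculation:
Single dilution = V_total / V_sample = 91.7 / 1.5 ≈ 61.133333
Number of dilutions = 3
Total DF = (91.7 / 1.5)^3 (full precision, rounded at the end) = 228472.66

228472.66


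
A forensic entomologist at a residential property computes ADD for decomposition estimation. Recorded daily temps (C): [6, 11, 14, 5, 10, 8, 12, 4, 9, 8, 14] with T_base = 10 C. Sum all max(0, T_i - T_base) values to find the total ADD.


Computing ADD day by day:
Day 1: max(0, 6 - 10) = 0
Day 2: max(0, 11 - 10) = 1
Day 3: max(0, 14 - 10) = 4
Day 4: max(0, 5 - 10) = 0
Day 5: max(0, 10 - 10) = 0
Day 6: max(0, 8 - 10) = 0
Day 7: max(0, 12 - 10) = 2
Day 8: max(0, 4 - 10) = 0
Day 9: max(0, 9 - 10) = 0
Day 10: max(0, 8 - 10) = 0
Day 11: max(0, 14 - 10) = 4
Total ADD = 11

11


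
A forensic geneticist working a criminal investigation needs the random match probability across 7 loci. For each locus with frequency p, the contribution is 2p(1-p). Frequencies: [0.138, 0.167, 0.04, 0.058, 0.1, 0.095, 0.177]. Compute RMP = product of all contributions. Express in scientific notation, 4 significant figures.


Computing RMP for 7 loci:
Locus 1: 2 * 0.138 * 0.862 = 0.237912
Locus 2: 2 * 0.167 * 0.833 = 0.278222
Locus 3: 2 * 0.04 * 0.96 = 0.0768
Locus 4: 2 * 0.058 * 0.942 = 0.109272
Locus 5: 2 * 0.1 * 0.9 = 0.18
Locus 6: 2 * 0.095 * 0.905 = 0.17195
Locus 7: 2 * 0.177 * 0.823 = 0.291342
RMP = 5.009e-06

5.009e-06


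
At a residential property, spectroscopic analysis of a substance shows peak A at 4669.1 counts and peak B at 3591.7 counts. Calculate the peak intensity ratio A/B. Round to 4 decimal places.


Spectral peak ratio:
Peak A = 4669.1 counts
Peak B = 3591.7 counts
Ratio = 4669.1 / 3591.7 = 1.3000

1.3000


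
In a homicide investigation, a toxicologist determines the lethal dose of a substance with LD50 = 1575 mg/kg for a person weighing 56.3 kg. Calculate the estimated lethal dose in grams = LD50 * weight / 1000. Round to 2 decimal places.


Lethal dose calculation:
Lethal dose = LD50 * body_weight / 1000
= 1575 * 56.3 / 1000
= 88672.5 / 1000
= 88.67 g

88.67


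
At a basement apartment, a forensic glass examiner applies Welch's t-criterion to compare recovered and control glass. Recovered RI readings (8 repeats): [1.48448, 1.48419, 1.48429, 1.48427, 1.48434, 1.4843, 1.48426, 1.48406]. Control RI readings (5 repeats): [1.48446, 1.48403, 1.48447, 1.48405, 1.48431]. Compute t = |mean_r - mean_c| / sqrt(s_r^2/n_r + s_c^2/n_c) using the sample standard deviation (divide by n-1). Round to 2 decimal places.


Welch's t-criterion for glass RI comparison:
Recovered mean = sum / n_r = 11.87419 / 8 = 1.4842738
Control mean = sum / n_c = 7.42132 / 5 = 1.484264
Recovered sample variance s_r^2 = 1.43982e-08
Control sample variance s_c^2 = 4.588e-08
Welch SE (unpooled) = sqrt(s_r^2/n_r + s_c^2/n_c) = sqrt(1.79978e-09 + 9.176e-09) = sqrt(1.09758e-08) = 0.000104765
|mean_r - mean_c| = 9.75e-06
t = 9.75e-06 / 0.000104765 = 0.09

0.09


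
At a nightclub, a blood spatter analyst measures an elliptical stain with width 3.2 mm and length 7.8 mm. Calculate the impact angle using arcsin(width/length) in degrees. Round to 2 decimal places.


Blood spatter impact angle calculation:
width / length = 3.2 / 7.8 = 0.410256
angle = arcsin(0.410256)
angle = 24.22 degrees

24.22


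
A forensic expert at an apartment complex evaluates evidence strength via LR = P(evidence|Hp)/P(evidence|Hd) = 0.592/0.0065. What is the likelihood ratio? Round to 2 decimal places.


Likelihood ratio calculation:
LR = P(E|Hp) / P(E|Hd)
LR = 0.592 / 0.0065
LR = 91.08

91.08


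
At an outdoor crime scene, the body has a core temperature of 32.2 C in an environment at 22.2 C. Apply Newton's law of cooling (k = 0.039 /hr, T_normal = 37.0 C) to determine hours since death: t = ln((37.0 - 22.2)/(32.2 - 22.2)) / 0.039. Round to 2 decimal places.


Using Newton's law of cooling:
t = ln((T_normal - T_ambient) / (T_body - T_ambient)) / k
T_normal - T_ambient = 14.8
T_body - T_ambient = 10.0
Ratio = 1.48
ln(ratio) = 0.392042
t = 0.392042 / 0.039 = 10.05 hours

10.05


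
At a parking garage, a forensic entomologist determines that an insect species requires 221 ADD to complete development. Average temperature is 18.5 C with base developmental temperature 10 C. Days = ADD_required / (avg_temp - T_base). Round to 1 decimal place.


Insect development time:
Effective temperature = avg_temp - T_base = 18.5 - 10 = 8.5 C
Days = ADD / effective_temp = 221 / 8.5 = 26.0 days

26.0


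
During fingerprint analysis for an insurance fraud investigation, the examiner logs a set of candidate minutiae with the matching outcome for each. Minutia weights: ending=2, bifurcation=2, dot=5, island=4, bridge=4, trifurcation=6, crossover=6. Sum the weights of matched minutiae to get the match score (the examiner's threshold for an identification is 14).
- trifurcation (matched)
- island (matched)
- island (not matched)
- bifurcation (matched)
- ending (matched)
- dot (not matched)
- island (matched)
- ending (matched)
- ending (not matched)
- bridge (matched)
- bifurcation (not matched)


Weighted minutiae match score:
  trifurcation: matched, +6 (running total 6)
  island: matched, +4 (running total 10)
  island: not matched, +0
  bifurcation: matched, +2 (running total 12)
  ending: matched, +2 (running total 14)
  dot: not matched, +0
  island: matched, +4 (running total 18)
  ending: matched, +2 (running total 20)
  ending: not matched, +0
  bridge: matched, +4 (running total 24)
  bifurcation: not matched, +0
Total score = 24
Threshold = 14; verdict = identification

24


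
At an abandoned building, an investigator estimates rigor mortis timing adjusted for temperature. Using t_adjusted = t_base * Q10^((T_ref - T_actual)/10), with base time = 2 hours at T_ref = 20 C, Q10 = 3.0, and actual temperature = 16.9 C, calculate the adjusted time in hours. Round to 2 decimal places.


Rigor mortis time adjustment:
Exponent = (T_ref - T_actual) / 10 = (20 - 16.9) / 10 = 0.31
Q10 factor = 3.0^0.31 = 1.40575
t_adjusted = 2 * 1.40575 = 2.81 hours

2.81


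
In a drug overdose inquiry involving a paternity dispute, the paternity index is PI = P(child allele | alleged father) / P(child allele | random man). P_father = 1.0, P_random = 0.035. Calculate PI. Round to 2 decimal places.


Paternity Index calculation:
PI = P(allele|father) / P(allele|random)
PI = 1.0 / 0.035
PI = 28.57

28.57


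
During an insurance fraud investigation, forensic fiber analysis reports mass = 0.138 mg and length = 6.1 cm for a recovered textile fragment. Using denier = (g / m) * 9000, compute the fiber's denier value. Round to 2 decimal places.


Denier calculation:
Mass in grams = 0.138 mg / 1000 = 0.000138 g
Length in meters = 6.1 cm / 100 = 0.061 m
Linear density = mass / length = 0.000138 / 0.061 = 0.0022623 g/m
Denier = (g/m) * 9000 = 0.0022623 * 9000 = 20.36

20.36


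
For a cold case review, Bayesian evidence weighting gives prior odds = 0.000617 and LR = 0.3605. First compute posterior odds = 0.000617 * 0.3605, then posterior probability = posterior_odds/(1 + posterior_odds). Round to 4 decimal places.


Bayesian evidence evaluation:
Posterior odds = prior_odds * LR = 0.000617 * 0.3605 = 0.0002224285
Posterior probability = posterior_odds / (1 + posterior_odds)
= 0.0002224285 / (1 + 0.0002224285)
= 0.0002224285 / 1.0002224285
= 0.0002

0.0002


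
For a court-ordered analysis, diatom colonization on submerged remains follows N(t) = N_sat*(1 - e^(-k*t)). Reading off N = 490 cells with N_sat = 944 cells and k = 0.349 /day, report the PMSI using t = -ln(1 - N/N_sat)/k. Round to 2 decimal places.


PMSI from diatom colonization curve:
N / N_sat = 490 / 944 = 0.519068
1 - N/N_sat = 0.480932
ln(1 - N/N_sat) = -0.732029
t = -ln(1 - N/N_sat) / k = -(-0.732029) / 0.349 = 2.10 days

2.10


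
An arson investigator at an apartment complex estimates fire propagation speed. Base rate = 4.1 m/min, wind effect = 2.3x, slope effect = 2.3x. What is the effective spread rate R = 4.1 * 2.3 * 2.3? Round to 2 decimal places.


Fire spread rate calculation:
R = R0 * wind_factor * slope_factor
= 4.1 * 2.3 * 2.3
= 9.43 * 2.3
= 21.69 m/min

21.69


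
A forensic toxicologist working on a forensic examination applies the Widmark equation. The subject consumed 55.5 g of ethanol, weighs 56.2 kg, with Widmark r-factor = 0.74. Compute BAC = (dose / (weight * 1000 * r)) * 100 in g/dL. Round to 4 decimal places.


Applying the Widmark formula:
BAC = (dose_g / (body_wt * 1000 * r)) * 100
Denominator = 56.2 * 1000 * 0.74 = 41588
BAC = (55.5 / 41588) * 100
BAC = 0.1335 g/dL

0.1335


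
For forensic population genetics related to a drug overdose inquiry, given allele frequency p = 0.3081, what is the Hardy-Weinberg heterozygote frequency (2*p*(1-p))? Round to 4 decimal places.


Hardy-Weinberg heterozygote frequency:
q = 1 - p = 1 - 0.3081 = 0.6919
2pq = 2 * 0.3081 * 0.6919 = 0.4263

0.4263


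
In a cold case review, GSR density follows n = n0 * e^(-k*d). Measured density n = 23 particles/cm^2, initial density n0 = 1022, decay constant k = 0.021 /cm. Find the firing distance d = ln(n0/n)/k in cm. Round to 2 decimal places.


GSR distance calculation:
n0/n = 1022 / 23 = 44.434783
ln(n0/n) = 3.794023
d = 3.794023 / 0.021 = 180.67 cm

180.67


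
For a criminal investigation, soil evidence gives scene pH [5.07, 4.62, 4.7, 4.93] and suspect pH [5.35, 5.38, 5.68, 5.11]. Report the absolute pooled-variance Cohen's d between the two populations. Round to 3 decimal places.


Pooled-variance Cohen's d for soil pH comparison:
Scene mean = 19.32 / 4 = 4.83
Suspect mean = 21.52 / 4 = 5.38
Scene sample variance s_s^2 = 0.042867
Suspect sample variance s_c^2 = 0.0546
Pooled variance = ((n_s-1)*s_s^2 + (n_c-1)*s_c^2) / (n_s + n_c - 2) = 0.048733
Pooled SD = sqrt(0.048733) = 0.220756
Mean difference = -0.55
|d| = |-0.55| / 0.220756 = 2.491

2.491


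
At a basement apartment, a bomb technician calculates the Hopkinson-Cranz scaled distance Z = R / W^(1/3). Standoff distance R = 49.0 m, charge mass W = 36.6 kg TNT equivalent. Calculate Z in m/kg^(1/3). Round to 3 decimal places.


Scaled distance calculation:
W^(1/3) = 36.6^(1/3) = 3.32017
Z = R / W^(1/3) = 49.0 / 3.32017
Z = 14.758 m/kg^(1/3)

14.758


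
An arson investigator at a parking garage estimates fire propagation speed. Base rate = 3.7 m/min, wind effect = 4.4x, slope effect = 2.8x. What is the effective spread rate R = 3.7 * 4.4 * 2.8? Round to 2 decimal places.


Fire spread rate calculation:
R = R0 * wind_factor * slope_factor
= 3.7 * 4.4 * 2.8
= 16.28 * 2.8
= 45.58 m/min

45.58


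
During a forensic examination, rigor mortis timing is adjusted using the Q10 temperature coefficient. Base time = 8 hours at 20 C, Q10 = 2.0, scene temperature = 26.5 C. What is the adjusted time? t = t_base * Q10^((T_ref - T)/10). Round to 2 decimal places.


Rigor mortis time adjustment:
Exponent = (T_ref - T_actual) / 10 = (20 - 26.5) / 10 = -0.65
Q10 factor = 2.0^-0.65 = 0.63728
t_adjusted = 8 * 0.63728 = 5.10 hours

5.10


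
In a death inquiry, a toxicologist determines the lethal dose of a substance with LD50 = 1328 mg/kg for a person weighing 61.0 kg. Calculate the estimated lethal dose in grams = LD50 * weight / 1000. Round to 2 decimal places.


Lethal dose calculation:
Lethal dose = LD50 * body_weight / 1000
= 1328 * 61.0 / 1000
= 81008 / 1000
= 81.01 g

81.01


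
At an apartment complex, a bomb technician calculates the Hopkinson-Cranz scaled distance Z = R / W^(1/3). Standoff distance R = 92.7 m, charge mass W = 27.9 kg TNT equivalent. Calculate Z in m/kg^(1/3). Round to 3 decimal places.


Scaled distance calculation:
W^(1/3) = 27.9^(1/3) = 3.03297
Z = R / W^(1/3) = 92.7 / 3.03297
Z = 30.564 m/kg^(1/3)

30.564


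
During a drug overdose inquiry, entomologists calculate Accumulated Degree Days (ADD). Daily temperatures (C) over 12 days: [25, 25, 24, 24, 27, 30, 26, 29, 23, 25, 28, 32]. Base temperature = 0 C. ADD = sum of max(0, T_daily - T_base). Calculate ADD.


Computing ADD day by day:
Day 1: max(0, 25 - 0) = 25
Day 2: max(0, 25 - 0) = 25
Day 3: max(0, 24 - 0) = 24
Day 4: max(0, 24 - 0) = 24
Day 5: max(0, 27 - 0) = 27
Day 6: max(0, 30 - 0) = 30
Day 7: max(0, 26 - 0) = 26
Day 8: max(0, 29 - 0) = 29
Day 9: max(0, 23 - 0) = 23
Day 10: max(0, 25 - 0) = 25
Day 11: max(0, 28 - 0) = 28
Day 12: max(0, 32 - 0) = 32
Total ADD = 318

318


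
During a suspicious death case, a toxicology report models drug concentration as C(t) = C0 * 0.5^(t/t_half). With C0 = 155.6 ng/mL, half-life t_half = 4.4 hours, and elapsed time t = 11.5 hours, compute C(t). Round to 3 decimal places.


Drug concentration decay:
Number of half-lives = t / t_half = 11.5 / 4.4 = 2.613636
Decay factor = 0.5^2.613636 = 0.16338687
C(t) = 155.6 * 0.16338687 = 25.423 ng/mL

25.423


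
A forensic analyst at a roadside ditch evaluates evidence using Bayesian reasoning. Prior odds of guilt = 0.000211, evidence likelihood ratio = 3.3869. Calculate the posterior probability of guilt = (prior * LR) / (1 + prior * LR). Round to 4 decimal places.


Bayesian evidence evaluation:
Posterior odds = prior_odds * LR = 0.000211 * 3.3869 = 0.0007146359
Posterior probability = posterior_odds / (1 + posterior_odds)
= 0.0007146359 / (1 + 0.0007146359)
= 0.0007146359 / 1.0007146359
= 0.0007

0.0007


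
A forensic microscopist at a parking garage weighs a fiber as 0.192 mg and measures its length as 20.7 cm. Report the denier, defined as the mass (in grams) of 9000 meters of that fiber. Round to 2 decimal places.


Denier calculation:
Mass in grams = 0.192 mg / 1000 = 0.000192 g
Length in meters = 20.7 cm / 100 = 0.207 m
Linear density = mass / length = 0.000192 / 0.207 = 0.00092754 g/m
Denier = (g/m) * 9000 = 0.00092754 * 9000 = 8.35

8.35


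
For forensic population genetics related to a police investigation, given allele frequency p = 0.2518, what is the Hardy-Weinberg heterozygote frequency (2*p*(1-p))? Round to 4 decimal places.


Hardy-Weinberg heterozygote frequency:
q = 1 - p = 1 - 0.2518 = 0.7482
2pq = 2 * 0.2518 * 0.7482 = 0.3768

0.3768


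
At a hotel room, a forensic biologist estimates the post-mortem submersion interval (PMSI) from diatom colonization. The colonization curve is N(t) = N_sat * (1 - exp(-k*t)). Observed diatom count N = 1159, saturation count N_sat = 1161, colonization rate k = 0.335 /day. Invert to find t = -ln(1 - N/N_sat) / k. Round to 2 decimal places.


PMSI from diatom colonization curve:
N / N_sat = 1159 / 1161 = 0.998277
1 - N/N_sat = 0.001723
ln(1 - N/N_sat) = -6.363688
t = -ln(1 - N/N_sat) / k = -(-6.363688) / 0.335 = 19.00 days

19.00


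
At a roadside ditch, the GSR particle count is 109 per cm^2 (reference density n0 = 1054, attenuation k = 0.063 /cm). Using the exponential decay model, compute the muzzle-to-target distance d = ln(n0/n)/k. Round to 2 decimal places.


GSR distance calculation:
n0/n = 1054 / 109 = 9.669725
ln(n0/n) = 2.269
d = 2.269 / 0.063 = 36.02 cm

36.02


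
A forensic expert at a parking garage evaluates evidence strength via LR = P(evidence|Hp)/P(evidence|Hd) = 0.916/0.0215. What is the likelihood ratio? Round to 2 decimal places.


Likelihood ratio calculation:
LR = P(E|Hp) / P(E|Hd)
LR = 0.916 / 0.0215
LR = 42.60

42.60


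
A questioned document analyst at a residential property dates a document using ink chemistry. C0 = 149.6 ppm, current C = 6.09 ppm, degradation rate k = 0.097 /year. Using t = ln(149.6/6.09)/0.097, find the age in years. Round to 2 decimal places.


Document age estimation:
C0/C = 149.6 / 6.09 = 24.56486
ln(C0/C) = 3.201317
t = 3.201317 / 0.097 = 33.00 years

33.00


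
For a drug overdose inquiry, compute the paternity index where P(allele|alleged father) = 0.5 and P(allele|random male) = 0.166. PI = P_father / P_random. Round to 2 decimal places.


Paternity Index calculation:
PI = P(allele|father) / P(allele|random)
PI = 0.5 / 0.166
PI = 3.01

3.01


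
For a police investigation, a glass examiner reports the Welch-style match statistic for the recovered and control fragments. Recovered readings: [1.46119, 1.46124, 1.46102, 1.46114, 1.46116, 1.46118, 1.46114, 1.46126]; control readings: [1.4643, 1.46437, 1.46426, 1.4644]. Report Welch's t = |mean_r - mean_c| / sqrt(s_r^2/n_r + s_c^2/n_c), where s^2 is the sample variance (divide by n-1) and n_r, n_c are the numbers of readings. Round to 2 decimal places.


Welch's t-criterion for glass RI comparison:
Recovered mean = sum / n_r = 11.68933 / 8 = 1.4611662
Control mean = sum / n_c = 5.85733 / 4 = 1.4643325
Recovered sample variance s_r^2 = 5.39821e-09
Control sample variance s_c^2 = 4.09167e-09
Welch SE (unpooled) = sqrt(s_r^2/n_r + s_c^2/n_c) = sqrt(6.74777e-10 + 1.02292e-09) = sqrt(1.6977e-09) = 4.12032e-05
|mean_r - mean_c| = 0.00316625
t = 0.00316625 / 4.12032e-05 = 76.84

76.84


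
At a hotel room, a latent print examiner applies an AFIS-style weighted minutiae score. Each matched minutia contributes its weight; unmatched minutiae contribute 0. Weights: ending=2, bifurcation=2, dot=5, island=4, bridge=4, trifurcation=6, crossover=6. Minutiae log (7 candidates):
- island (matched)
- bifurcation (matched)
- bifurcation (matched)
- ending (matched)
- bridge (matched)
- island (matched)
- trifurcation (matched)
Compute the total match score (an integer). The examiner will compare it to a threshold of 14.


Weighted minutiae match score:
  island: matched, +4 (running total 4)
  bifurcation: matched, +2 (running total 6)
  bifurcation: matched, +2 (running total 8)
  ending: matched, +2 (running total 10)
  bridge: matched, +4 (running total 14)
  island: matched, +4 (running total 18)
  trifurcation: matched, +6 (running total 24)
Total score = 24
Threshold = 14; verdict = identification

24


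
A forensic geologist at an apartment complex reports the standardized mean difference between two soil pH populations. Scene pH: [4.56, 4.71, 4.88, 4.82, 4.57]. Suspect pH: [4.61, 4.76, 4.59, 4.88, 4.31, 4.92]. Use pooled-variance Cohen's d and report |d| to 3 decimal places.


Pooled-variance Cohen's d for soil pH comparison:
Scene mean = 23.54 / 5 = 4.708
Suspect mean = 28.07 / 6 = 4.678333
Scene sample variance s_s^2 = 0.02077
Suspect sample variance s_c^2 = 0.050777
Pooled variance = ((n_s-1)*s_s^2 + (n_c-1)*s_c^2) / (n_s + n_c - 2) = 0.03744
Pooled SD = sqrt(0.03744) = 0.193494
Mean difference = 0.029667
|d| = |0.029667| / 0.193494 = 0.153

0.153


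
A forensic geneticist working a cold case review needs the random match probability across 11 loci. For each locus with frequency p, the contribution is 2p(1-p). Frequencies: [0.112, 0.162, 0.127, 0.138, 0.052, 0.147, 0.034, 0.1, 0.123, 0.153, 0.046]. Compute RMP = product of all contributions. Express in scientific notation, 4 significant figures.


Computing RMP for 11 loci:
Locus 1: 2 * 0.112 * 0.888 = 0.198912
Locus 2: 2 * 0.162 * 0.838 = 0.271512
Locus 3: 2 * 0.127 * 0.873 = 0.221742
Locus 4: 2 * 0.138 * 0.862 = 0.237912
Locus 5: 2 * 0.052 * 0.948 = 0.098592
Locus 6: 2 * 0.147 * 0.853 = 0.250782
Locus 7: 2 * 0.034 * 0.966 = 0.065688
Locus 8: 2 * 0.1 * 0.9 = 0.18
Locus 9: 2 * 0.123 * 0.877 = 0.215742
Locus 10: 2 * 0.153 * 0.847 = 0.259182
Locus 11: 2 * 0.046 * 0.954 = 0.087768
RMP = 4.088e-09

4.088e-09


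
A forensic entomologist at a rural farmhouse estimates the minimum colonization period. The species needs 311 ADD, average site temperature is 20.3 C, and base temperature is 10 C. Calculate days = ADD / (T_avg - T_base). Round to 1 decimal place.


Insect development time:
Effective temperature = avg_temp - T_base = 20.3 - 10 = 10.3 C
Days = ADD / effective_temp = 311 / 10.3 = 30.2 days

30.2


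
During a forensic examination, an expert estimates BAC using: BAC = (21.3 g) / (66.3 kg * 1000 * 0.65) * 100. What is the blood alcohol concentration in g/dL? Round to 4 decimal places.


Applying the Widmark formula:
BAC = (dose_g / (body_wt * 1000 * r)) * 100
Denominator = 66.3 * 1000 * 0.65 = 43095
BAC = (21.3 / 43095) * 100
BAC = 0.0494 g/dL

0.0494


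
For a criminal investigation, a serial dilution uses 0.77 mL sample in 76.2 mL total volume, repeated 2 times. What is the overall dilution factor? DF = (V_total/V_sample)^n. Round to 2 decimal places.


Dilution factor calculation:
Single dilution = V_total / V_sample = 76.2 / 0.77 ≈ 98.961039
Number of dilutions = 2
Total DF = (76.2 / 0.77)^2 (full precision, rounded at the end) = 9793.29

9793.29


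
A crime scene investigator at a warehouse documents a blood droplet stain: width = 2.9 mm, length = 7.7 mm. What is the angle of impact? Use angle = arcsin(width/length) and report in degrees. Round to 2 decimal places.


Blood spatter impact angle calculation:
width / length = 2.9 / 7.7 = 0.376623
angle = arcsin(0.376623)
angle = 22.12 degrees

22.12


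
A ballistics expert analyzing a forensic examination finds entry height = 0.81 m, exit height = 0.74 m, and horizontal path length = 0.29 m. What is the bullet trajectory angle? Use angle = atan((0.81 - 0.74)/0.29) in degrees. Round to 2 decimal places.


Bullet trajectory angle:
Height difference = 0.81 - 0.74 = 0.07 m
angle = atan(0.07 / 0.29)
angle = atan(0.241379)
angle = 13.57 degrees

13.57


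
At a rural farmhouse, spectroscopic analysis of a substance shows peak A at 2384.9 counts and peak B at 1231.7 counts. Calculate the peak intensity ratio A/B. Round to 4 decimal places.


Spectral peak ratio:
Peak A = 2384.9 counts
Peak B = 1231.7 counts
Ratio = 2384.9 / 1231.7 = 1.9363

1.9363


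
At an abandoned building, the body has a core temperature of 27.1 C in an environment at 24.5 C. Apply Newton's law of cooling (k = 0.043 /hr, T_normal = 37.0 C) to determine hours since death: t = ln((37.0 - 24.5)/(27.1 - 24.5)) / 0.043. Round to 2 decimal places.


Using Newton's law of cooling:
t = ln((T_normal - T_ambient) / (T_body - T_ambient)) / k
T_normal - T_ambient = 12.5
T_body - T_ambient = 2.6
Ratio = 4.807692
ln(ratio) = 1.570217
t = 1.570217 / 0.043 = 36.52 hours

36.52


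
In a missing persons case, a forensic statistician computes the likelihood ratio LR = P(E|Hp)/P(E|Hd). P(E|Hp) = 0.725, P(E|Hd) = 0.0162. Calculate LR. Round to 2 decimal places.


Likelihood ratio calculation:
LR = P(E|Hp) / P(E|Hd)
LR = 0.725 / 0.0162
LR = 44.75

44.75


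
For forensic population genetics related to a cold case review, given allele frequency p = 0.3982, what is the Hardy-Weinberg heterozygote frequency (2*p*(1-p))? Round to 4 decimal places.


Hardy-Weinberg heterozygote frequency:
q = 1 - p = 1 - 0.3982 = 0.6018
2pq = 2 * 0.3982 * 0.6018 = 0.4793

0.4793


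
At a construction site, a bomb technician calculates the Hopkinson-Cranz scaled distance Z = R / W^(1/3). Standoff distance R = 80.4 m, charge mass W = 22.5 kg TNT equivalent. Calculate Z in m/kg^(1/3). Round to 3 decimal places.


Scaled distance calculation:
W^(1/3) = 22.5^(1/3) = 2.823108
Z = R / W^(1/3) = 80.4 / 2.823108
Z = 28.479 m/kg^(1/3)

28.479


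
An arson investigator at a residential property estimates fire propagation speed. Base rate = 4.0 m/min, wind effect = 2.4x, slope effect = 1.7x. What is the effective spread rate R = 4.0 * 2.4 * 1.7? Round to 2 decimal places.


Fire spread rate calculation:
R = R0 * wind_factor * slope_factor
= 4.0 * 2.4 * 1.7
= 9.6 * 1.7
= 16.32 m/min

16.32


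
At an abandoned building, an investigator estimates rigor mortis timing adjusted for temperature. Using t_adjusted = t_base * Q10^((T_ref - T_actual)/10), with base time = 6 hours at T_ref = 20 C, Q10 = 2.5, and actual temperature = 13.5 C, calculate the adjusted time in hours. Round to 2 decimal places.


Rigor mortis time adjustment:
Exponent = (T_ref - T_actual) / 10 = (20 - 13.5) / 10 = 0.65
Q10 factor = 2.5^0.65 = 1.8141
t_adjusted = 6 * 1.8141 = 10.88 hours

10.88


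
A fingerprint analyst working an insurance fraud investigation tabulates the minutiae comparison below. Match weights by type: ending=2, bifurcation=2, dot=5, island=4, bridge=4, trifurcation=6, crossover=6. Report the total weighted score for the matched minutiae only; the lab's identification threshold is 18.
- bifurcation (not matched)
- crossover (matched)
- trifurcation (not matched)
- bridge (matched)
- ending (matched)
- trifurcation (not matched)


Weighted minutiae match score:
  bifurcation: not matched, +0
  crossover: matched, +6 (running total 6)
  trifurcation: not matched, +0
  bridge: matched, +4 (running total 10)
  ending: matched, +2 (running total 12)
  trifurcation: not matched, +0
Total score = 12
Threshold = 18; verdict = inconclusive

12


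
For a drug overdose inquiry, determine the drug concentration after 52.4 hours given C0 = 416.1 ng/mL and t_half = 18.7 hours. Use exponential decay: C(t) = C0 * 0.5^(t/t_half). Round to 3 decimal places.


Drug concentration decay:
Number of half-lives = t / t_half = 52.4 / 18.7 = 2.802139
Decay factor = 0.5^2.802139 = 0.14337456
C(t) = 416.1 * 0.14337456 = 59.658 ng/mL

59.658


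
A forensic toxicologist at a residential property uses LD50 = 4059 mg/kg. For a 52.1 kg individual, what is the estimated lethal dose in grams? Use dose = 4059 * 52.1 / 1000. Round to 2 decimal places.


Lethal dose calculation:
Lethal dose = LD50 * body_weight / 1000
= 4059 * 52.1 / 1000
= 211473.9 / 1000
= 211.47 g

211.47


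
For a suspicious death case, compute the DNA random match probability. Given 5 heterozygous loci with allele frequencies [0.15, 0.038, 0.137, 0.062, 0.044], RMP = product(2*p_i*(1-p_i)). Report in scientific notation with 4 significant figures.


Computing RMP for 5 loci:
Locus 1: 2 * 0.15 * 0.85 = 0.255
Locus 2: 2 * 0.038 * 0.962 = 0.073112
Locus 3: 2 * 0.137 * 0.863 = 0.236462
Locus 4: 2 * 0.062 * 0.938 = 0.116312
Locus 5: 2 * 0.044 * 0.956 = 0.084128
RMP = 4.314e-05

4.314e-05


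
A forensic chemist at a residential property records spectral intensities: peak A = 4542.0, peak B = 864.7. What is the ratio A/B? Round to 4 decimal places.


Spectral peak ratio:
Peak A = 4542.0 counts
Peak B = 864.7 counts
Ratio = 4542.0 / 864.7 = 5.2527

5.2527


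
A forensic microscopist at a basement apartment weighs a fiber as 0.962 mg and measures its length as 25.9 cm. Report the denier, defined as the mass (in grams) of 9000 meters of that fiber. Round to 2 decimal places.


Denier calculation:
Mass in grams = 0.962 mg / 1000 = 0.000962 g
Length in meters = 25.9 cm / 100 = 0.259 m
Linear density = mass / length = 0.000962 / 0.259 = 0.00371429 g/m
Denier = (g/m) * 9000 = 0.00371429 * 9000 = 33.43

33.43


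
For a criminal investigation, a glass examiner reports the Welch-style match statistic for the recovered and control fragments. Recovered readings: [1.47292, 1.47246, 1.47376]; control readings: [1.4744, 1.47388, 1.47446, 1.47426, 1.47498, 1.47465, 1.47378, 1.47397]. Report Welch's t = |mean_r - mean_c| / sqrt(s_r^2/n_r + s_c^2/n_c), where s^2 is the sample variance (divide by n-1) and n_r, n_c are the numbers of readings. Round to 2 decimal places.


Welch's t-criterion for glass RI comparison:
Recovered mean = sum / n_r = 4.41914 / 3 = 1.4730467
Control mean = sum / n_c = 11.79438 / 8 = 1.4742975
Recovered sample variance s_r^2 = 4.34533e-07
Control sample variance s_c^2 = 1.6825e-07
Welch SE (unpooled) = sqrt(s_r^2/n_r + s_c^2/n_c) = sqrt(1.44844e-07 + 2.10312e-08) = sqrt(1.65875e-07) = 0.000407278
|mean_r - mean_c| = 0.00125083
t = 0.00125083 / 0.000407278 = 3.07

3.07


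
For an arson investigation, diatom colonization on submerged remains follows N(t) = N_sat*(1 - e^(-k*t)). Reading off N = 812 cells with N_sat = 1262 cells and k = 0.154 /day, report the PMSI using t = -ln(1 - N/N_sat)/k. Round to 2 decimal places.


PMSI from diatom colonization curve:
N / N_sat = 812 / 1262 = 0.643423
1 - N/N_sat = 0.356577
ln(1 - N/N_sat) = -1.031205
t = -ln(1 - N/N_sat) / k = -(-1.031205) / 0.154 = 6.70 days

6.70


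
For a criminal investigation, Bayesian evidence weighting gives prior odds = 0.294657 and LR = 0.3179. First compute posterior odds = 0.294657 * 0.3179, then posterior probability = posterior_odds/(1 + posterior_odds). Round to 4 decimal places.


Bayesian evidence evaluation:
Posterior odds = prior_odds * LR = 0.294657 * 0.3179 = 0.09367146
Posterior probability = posterior_odds / (1 + posterior_odds)
= 0.09367146 / (1 + 0.09367146)
= 0.09367146 / 1.09367146
= 0.0856

0.0856


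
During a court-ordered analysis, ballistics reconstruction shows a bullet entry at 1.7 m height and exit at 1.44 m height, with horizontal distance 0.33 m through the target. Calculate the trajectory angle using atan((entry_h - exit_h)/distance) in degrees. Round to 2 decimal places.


Bullet trajectory angle:
Height difference = 1.7 - 1.44 = 0.26 m
angle = atan(0.26 / 0.33)
angle = atan(0.787879)
angle = 38.23 degrees

38.23


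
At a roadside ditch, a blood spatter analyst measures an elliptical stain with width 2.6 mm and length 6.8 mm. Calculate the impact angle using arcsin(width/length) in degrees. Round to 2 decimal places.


Blood spatter impact angle calculation:
width / length = 2.6 / 6.8 = 0.382353
angle = arcsin(0.382353)
angle = 22.48 degrees

22.48


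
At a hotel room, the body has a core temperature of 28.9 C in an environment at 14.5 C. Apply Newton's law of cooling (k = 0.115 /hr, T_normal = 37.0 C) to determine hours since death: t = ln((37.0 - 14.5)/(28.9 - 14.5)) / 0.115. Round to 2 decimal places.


Using Newton's law of cooling:
t = ln((T_normal - T_ambient) / (T_body - T_ambient)) / k
T_normal - T_ambient = 22.5
T_body - T_ambient = 14.4
Ratio = 1.5625
ln(ratio) = 0.446287
t = 0.446287 / 0.115 = 3.88 hours

3.88


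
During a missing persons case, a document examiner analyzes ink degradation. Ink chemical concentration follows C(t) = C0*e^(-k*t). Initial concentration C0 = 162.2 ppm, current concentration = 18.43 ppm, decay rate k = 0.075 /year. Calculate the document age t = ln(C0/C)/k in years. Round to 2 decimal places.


Document age estimation:
C0/C = 162.2 / 18.43 = 8.800868
ln(C0/C) = 2.17485
t = 2.17485 / 0.075 = 29.00 years

29.00


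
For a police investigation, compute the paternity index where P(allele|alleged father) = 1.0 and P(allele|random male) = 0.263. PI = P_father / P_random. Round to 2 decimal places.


Paternity Index calculation:
PI = P(allele|father) / P(allele|random)
PI = 1.0 / 0.263
PI = 3.80

3.80


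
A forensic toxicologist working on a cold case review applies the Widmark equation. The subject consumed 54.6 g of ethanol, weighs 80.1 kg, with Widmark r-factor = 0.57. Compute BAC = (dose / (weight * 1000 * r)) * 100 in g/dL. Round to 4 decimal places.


Applying the Widmark formula:
BAC = (dose_g / (body_wt * 1000 * r)) * 100
Denominator = 80.1 * 1000 * 0.57 = 45657
BAC = (54.6 / 45657) * 100
BAC = 0.1196 g/dL

0.1196


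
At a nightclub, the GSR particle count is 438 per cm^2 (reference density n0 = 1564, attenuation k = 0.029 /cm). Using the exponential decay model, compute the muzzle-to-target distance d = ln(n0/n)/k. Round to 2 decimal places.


GSR distance calculation:
n0/n = 1564 / 438 = 3.570776
ln(n0/n) = 1.272783
d = 1.272783 / 0.029 = 43.89 cm

43.89


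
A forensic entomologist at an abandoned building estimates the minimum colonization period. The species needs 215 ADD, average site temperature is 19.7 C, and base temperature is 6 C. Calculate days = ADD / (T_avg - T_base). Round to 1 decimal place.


Insect development time:
Effective temperature = avg_temp - T_base = 19.7 - 6 = 13.7 C
Days = ADD / effective_temp = 215 / 13.7 = 15.7 days

15.7


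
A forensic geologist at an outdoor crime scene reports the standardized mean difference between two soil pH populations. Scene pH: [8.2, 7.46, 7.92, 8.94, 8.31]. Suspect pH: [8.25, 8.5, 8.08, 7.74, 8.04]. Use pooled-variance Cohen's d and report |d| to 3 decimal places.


Pooled-variance Cohen's d for soil pH comparison:
Scene mean = 40.83 / 5 = 8.166
Suspect mean = 40.61 / 5 = 8.122
Scene sample variance s_s^2 = 0.29498
Suspect sample variance s_c^2 = 0.07842
Pooled variance = ((n_s-1)*s_s^2 + (n_c-1)*s_c^2) / (n_s + n_c - 2) = 0.1867
Pooled SD = sqrt(0.1867) = 0.432088
Mean difference = 0.044
|d| = |0.044| / 0.432088 = 0.102

0.102


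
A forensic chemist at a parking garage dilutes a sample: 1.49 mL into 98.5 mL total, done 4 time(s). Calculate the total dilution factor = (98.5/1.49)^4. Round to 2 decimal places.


Dilution factor calculation:
Single dilution = V_total / V_sample = 98.5 / 1.49 ≈ 66.107383
Number of dilutions = 4
Total DF = (98.5 / 1.49)^4 (full precision, rounded at the end) = 19098525.92

19098525.92


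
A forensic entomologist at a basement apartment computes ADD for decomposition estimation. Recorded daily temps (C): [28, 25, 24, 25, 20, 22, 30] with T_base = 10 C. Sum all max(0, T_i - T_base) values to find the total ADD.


Computing ADD day by day:
Day 1: max(0, 28 - 10) = 18
Day 2: max(0, 25 - 10) = 15
Day 3: max(0, 24 - 10) = 14
Day 4: max(0, 25 - 10) = 15
Day 5: max(0, 20 - 10) = 10
Day 6: max(0, 22 - 10) = 12
Day 7: max(0, 30 - 10) = 20
Total ADD = 104

104


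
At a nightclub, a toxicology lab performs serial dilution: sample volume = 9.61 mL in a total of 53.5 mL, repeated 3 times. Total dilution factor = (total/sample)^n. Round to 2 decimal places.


Dilution factor calculation:
Single dilution = V_total / V_sample = 53.5 / 9.61 ≈ 5.567118
Number of dilutions = 3
Total DF = (53.5 / 9.61)^3 (full precision, rounded at the end) = 172.54

172.54


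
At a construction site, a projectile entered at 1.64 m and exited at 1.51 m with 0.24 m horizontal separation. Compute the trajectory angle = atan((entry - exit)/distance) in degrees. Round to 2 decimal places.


Bullet trajectory angle:
Height difference = 1.64 - 1.51 = 0.13 m
angle = atan(0.13 / 0.24)
angle = atan(0.541667)
angle = 28.44 degrees

28.44
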